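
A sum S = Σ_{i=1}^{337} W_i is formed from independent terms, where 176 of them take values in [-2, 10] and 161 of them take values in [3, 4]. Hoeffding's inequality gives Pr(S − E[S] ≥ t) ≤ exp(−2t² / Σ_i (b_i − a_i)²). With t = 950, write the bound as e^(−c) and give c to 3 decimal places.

Σ(b_i − a_i)² = 176·12² + 161·1² = 25505.
c = 2t² / 25505 = 2·950² / 25505 = 70.7704.

70.770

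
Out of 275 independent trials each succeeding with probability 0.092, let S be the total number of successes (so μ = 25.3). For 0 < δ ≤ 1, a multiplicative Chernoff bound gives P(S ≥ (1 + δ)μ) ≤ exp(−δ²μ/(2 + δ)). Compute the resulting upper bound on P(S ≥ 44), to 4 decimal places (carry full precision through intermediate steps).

0.0064

Write 44 = (1 + δ)μ, so δ = 44/25.3 − 1 = 0.7391304…
Then the exponent is δ²μ/(2 + δ) = (44 − μ)² / (μ·(2 + δ)) = 5.046032.
Bound = exp(−5.046032) = 0.00643.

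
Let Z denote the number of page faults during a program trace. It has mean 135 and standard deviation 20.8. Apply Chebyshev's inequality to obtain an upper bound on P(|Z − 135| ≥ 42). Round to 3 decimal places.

Chebyshev: P(|Z − μ| ≥ t) ≤ Var(Z)/t².
Var(Z) = σ² = 20.8² = 432.64.
Bound = 432.64 / 1764 = 0.2453.

0.245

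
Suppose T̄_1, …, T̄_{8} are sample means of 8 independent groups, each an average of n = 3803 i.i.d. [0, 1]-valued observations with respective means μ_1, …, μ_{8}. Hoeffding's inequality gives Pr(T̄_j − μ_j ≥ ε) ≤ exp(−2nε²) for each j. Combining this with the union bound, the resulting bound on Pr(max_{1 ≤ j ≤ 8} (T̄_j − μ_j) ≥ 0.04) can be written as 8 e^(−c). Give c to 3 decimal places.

12.170

Union bound over the 8 events: Pr(max_{1 ≤ j ≤ 8} (T̄_j − μ_j) ≥ 0.04) ≤ 8·exp(−2nε²) = 8 exp(−2·3803·0.04²).
So c = 2·3803·0.04² = 12.1696.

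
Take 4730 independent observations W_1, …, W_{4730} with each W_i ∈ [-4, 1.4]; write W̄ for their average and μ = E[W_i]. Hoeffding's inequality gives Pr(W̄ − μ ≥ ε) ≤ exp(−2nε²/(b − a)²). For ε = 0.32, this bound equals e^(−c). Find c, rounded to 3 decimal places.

33.220

c = 2nε²/(b − a)² = 2·4730·0.32² / 5.4² = 33.2203.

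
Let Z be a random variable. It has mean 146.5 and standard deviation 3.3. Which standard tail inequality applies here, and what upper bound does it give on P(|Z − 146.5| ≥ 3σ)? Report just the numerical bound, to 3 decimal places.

0.111

Mean and variance are known, so Chebyshev's inequality applies.
Chebyshev: P(|Z − μ| ≥ t) ≤ Var(Z)/t².
Var(Z) = σ² = 3.3² = 10.89.
t = 3·3.3 = 9.9.
Bound = 10.89 / 98.01 = 0.1111.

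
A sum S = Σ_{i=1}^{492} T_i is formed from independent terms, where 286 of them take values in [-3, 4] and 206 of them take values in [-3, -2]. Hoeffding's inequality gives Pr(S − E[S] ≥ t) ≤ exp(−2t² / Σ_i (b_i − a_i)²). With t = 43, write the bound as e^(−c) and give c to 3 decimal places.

0.260

Σ(b_i − a_i)² = 286·7² + 206·1² = 14220.
c = 2t² / 14220 = 2·43² / 14220 = 0.2601.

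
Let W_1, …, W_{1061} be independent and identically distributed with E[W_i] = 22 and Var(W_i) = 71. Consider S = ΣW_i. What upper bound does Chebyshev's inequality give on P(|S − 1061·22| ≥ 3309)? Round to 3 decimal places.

0.007

Var(S) = n·Var(W_i) = 1061·71 = 75331.
Chebyshev: P(|S − 1061·22| ≥ 3309) ≤ Var(S)/3309² = 75331/10949481 = 0.0069.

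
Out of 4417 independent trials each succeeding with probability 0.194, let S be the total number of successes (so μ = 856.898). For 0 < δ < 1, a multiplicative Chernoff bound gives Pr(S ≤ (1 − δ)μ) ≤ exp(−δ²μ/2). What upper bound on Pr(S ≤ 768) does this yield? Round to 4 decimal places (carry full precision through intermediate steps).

Write 768 = (1 − δ)μ, so δ = 1 − 768/856.898 = 0.103744…
Then the exponent is δ²μ/2 = (μ − 768)²/(2μ) = 4.611316.
Bound = exp(−4.611316) = 0.00994.

0.0099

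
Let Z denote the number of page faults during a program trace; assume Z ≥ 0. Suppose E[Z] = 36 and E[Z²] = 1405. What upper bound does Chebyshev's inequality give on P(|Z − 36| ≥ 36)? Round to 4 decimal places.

Var(Z) = E[Z²] − (E[Z])² = 1405 − 1296 = 109.
Chebyshev's inequality: P(|Z − μ| ≥ t) ≤ Var(Z)/t² = 109/1296 = 0.0841.

0.0841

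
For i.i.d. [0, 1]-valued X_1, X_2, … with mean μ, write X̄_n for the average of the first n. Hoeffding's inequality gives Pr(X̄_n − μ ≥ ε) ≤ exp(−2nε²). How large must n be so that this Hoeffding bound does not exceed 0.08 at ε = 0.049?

526

Require exp(−2nε²) ≤ 0.08, i.e. 2nε² ≥ ln(1/0.08) = 2.525729.
So n ≥ 2.525729 / (2·0.049²) = 525.974.
The smallest integer n is 526.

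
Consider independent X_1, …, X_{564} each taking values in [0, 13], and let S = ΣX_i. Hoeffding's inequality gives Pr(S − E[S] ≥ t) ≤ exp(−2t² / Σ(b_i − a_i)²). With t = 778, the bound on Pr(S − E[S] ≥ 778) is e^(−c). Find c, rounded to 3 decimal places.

12.701

Σ(b_i − a_i)² = 564·(13)² = 95316.
c = 2t²/95316 = 2·778²/95316 = 12.7006.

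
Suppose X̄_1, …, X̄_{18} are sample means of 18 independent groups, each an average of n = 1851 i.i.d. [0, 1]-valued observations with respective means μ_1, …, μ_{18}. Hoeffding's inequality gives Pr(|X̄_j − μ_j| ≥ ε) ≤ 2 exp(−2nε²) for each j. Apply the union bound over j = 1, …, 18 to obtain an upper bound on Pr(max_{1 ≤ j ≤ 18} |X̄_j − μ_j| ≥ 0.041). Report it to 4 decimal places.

0.0714

Per-experiment Hoeffding bound: 2·exp(−2·1851·0.041²) = 2·exp(−6.22306) = 0.0039663.
Union bound over 18 events: 18·0.0039663 = 0.07139.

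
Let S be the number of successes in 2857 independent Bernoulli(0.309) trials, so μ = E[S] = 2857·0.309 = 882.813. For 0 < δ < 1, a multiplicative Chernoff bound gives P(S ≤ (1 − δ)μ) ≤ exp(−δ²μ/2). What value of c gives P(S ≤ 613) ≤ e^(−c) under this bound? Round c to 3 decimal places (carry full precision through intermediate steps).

41.231

Write 613 = (1 − δ)μ, so δ = 1 − 613/882.813 = 0.3056287…
Then the exponent is δ²μ/2 = (μ − 613)²/(2μ) = 41.231300.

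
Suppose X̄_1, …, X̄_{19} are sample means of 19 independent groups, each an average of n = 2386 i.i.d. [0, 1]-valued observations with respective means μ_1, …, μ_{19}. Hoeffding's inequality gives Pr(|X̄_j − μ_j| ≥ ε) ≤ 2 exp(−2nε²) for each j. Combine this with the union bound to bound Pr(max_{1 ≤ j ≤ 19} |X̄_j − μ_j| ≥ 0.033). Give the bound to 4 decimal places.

0.2103

Per-experiment Hoeffding bound: 2·exp(−2·2386·0.033²) = 2·exp(−5.19671) = 0.01107.
Union bound over 19 events: 19·0.01107 = 0.21032.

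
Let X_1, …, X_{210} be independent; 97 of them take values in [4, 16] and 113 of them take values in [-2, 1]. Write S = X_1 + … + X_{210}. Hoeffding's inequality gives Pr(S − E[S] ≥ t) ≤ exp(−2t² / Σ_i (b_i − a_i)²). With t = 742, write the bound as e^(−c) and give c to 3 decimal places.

73.482

Σ(b_i − a_i)² = 97·12² + 113·3² = 14985.
c = 2t² / 14985 = 2·742² / 14985 = 73.4820.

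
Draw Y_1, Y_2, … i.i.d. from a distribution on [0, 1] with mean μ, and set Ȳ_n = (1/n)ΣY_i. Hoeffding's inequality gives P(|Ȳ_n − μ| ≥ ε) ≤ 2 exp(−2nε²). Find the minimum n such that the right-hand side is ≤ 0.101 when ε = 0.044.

Require 2·exp(−2nε²) ≤ 0.101, i.e. 2nε² ≥ ln(2/0.101) = 2.985782.
So n ≥ 2.985782 / (2·0.044²) = 771.121.
The smallest integer n is 772.

772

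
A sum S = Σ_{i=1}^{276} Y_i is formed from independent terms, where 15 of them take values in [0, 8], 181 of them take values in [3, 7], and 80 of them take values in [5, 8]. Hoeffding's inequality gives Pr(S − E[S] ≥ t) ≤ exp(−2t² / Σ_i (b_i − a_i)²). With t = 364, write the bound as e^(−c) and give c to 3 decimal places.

57.909

Σ(b_i − a_i)² = 15·8² + 181·4² + 80·3² = 4576.
c = 2t² / 4576 = 2·364² / 4576 = 57.9091.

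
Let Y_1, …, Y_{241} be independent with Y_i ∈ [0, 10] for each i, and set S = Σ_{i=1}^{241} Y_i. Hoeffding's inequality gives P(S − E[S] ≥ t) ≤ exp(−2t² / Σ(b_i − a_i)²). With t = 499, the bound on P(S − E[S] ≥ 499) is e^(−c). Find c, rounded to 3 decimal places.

20.664

Σ(b_i − a_i)² = 241·(10)² = 24100.
c = 2t²/24100 = 2·499²/24100 = 20.6640.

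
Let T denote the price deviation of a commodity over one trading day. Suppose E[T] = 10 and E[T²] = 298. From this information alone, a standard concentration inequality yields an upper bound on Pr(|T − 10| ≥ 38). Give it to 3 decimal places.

0.137

The first two moments determine the variance, so Chebyshev's inequality is the sharpest standard bound available.
Var(T) = E[T²] − (E[T])² = 298 − 100 = 198.
Chebyshev's inequality: Pr(|T − μ| ≥ t) ≤ Var(T)/t² = 198/1444 = 0.1371.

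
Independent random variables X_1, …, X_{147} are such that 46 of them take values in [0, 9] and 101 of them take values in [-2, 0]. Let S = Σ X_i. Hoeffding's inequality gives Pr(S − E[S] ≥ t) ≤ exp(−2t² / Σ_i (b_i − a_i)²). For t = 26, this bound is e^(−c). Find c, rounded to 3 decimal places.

Σ(b_i − a_i)² = 46·9² + 101·2² = 4130.
c = 2t² / 4130 = 2·26² / 4130 = 0.3274.

0.327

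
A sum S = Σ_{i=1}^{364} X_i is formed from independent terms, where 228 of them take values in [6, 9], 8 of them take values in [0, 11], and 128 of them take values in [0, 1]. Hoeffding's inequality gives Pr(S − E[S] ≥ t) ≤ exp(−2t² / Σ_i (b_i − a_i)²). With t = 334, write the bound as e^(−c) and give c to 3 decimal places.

70.874

Σ(b_i − a_i)² = 228·3² + 8·11² + 128·1² = 3148.
c = 2t² / 3148 = 2·334² / 3148 = 70.8742.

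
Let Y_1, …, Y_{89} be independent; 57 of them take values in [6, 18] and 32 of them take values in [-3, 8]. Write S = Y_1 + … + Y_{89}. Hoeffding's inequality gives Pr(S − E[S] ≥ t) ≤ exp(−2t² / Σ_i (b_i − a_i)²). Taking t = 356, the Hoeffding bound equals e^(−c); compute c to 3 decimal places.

20.983

Σ(b_i − a_i)² = 57·12² + 32·11² = 12080.
c = 2t² / 12080 = 2·356² / 12080 = 20.9828.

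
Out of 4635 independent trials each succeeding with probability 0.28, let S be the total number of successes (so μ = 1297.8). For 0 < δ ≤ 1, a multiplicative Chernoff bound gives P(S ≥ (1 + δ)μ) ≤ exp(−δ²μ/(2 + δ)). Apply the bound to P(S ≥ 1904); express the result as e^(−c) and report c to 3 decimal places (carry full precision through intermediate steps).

Write 1904 = (1 + δ)μ, so δ = 1904/1297.8 − 1 = 0.4670982…
Then the exponent is δ²μ/(2 + δ) = (1904 − μ)² / (μ·(2 + δ)) = 114.772453.

114.772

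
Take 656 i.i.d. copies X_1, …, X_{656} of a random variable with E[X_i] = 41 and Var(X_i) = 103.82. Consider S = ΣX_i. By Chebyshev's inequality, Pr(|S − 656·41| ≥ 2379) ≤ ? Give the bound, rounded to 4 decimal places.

0.0120

Var(S) = n·Var(X_i) = 656·103.82 = 68105.92.
Chebyshev: Pr(|S − 656·41| ≥ 2379) ≤ Var(S)/2379² = 68105.92/5659641 = 0.0120.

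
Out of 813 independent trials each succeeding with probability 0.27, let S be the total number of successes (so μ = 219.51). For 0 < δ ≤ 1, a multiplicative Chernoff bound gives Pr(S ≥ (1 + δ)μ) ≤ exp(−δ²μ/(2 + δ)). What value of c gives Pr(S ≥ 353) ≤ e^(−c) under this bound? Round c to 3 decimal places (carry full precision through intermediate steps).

31.125

Write 353 = (1 + δ)μ, so δ = 353/219.51 − 1 = 0.6081272…
Then the exponent is δ²μ/(2 + δ) = (353 − μ)² / (μ·(2 + δ)) = 31.125360.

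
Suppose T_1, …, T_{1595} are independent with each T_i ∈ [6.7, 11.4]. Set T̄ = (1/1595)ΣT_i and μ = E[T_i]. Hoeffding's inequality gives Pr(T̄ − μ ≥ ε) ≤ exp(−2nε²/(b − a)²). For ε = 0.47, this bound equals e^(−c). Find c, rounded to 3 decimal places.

31.900

c = 2nε²/(b − a)² = 2·1595·0.47² / 4.7² = 31.9000.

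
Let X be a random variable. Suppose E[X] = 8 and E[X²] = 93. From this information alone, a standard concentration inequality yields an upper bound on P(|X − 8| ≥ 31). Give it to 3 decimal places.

0.030

The first two moments determine the variance, so Chebyshev's inequality is the sharpest standard bound available.
Var(X) = E[X²] − (E[X])² = 93 − 64 = 29.
Chebyshev's inequality: P(|X − μ| ≥ t) ≤ Var(X)/t² = 29/961 = 0.0302.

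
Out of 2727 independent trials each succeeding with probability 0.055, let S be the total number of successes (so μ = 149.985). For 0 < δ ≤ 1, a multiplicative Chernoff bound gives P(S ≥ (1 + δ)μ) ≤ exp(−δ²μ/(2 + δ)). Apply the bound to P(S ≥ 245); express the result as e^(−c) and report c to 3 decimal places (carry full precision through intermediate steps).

Write 245 = (1 + δ)μ, so δ = 245/149.985 − 1 = 0.6334967…
Then the exponent is δ²μ/(2 + δ) = (245 − μ)² / (μ·(2 + δ)) = 22.856185.

22.856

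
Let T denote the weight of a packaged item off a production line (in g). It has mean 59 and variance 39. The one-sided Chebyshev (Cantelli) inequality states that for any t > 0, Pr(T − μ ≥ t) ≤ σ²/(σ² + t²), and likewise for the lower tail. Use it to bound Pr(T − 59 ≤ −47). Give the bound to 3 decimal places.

0.017

Here σ² = 39 and t = 47, so σ² + t² = 2248.
Cantelli's bound: 39/2248 = 0.0173.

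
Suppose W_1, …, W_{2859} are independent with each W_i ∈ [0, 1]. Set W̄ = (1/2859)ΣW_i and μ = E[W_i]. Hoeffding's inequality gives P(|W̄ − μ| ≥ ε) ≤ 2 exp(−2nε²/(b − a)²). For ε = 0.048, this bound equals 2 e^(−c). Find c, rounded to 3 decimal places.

c = 2nε²/(b − a)² = 2·2859·0.048² / 1² = 13.1743.

13.174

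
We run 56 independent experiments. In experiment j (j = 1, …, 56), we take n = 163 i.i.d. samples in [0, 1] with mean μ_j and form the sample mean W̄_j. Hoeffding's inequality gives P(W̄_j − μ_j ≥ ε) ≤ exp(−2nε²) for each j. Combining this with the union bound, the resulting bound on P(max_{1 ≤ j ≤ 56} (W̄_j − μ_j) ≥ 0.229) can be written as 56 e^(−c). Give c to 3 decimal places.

Union bound over the 56 events: P(max_{1 ≤ j ≤ 56} (W̄_j − μ_j) ≥ 0.229) ≤ 56·exp(−2nε²) = 56 exp(−2·163·0.229²).
So c = 2·163·0.229² = 17.0958.

17.096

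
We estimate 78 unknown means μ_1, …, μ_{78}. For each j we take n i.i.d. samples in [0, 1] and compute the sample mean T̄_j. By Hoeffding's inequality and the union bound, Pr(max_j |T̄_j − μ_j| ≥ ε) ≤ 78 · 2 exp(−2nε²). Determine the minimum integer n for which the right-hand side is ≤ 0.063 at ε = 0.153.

167

Need 2·78·exp(−2nε²) ≤ 0.063, i.e. exp(−2nε²) ≤ 0.063/156.
So 2nε² ≥ ln(156/0.063) = 7.814477.
Hence n ≥ 7.814477/(2·0.153²) = 166.912.
The smallest integer n is 167.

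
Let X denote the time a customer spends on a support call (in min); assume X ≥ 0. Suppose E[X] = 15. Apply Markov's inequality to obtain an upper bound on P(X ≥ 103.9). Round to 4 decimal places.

Markov's inequality: for a non-negative random variable, P(X ≥ a) ≤ E[X]/a.
Here E[X] = 15 and a = 103.9, so the bound is 15/103.9 = 0.1444.

0.1444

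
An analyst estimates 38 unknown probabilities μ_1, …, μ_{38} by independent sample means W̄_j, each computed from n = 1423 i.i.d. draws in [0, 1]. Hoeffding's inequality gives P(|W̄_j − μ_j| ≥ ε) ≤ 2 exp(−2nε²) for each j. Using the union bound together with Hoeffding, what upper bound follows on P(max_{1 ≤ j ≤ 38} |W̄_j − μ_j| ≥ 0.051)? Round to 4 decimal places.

0.0463

Per-experiment Hoeffding bound: 2·exp(−2·1423·0.051²) = 2·exp(−7.40245) = 0.0012195.
Union bound over 38 events: 38·0.0012195 = 0.04634.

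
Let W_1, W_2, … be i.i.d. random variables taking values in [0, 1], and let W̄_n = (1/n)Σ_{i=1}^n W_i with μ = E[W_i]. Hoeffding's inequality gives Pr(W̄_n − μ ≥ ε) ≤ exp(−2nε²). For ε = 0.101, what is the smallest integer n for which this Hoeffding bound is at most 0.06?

138

Require exp(−2nε²) ≤ 0.06, i.e. 2nε² ≥ ln(1/0.06) = 2.813411.
So n ≥ 2.813411 / (2·0.101²) = 137.899.
The smallest integer n is 138.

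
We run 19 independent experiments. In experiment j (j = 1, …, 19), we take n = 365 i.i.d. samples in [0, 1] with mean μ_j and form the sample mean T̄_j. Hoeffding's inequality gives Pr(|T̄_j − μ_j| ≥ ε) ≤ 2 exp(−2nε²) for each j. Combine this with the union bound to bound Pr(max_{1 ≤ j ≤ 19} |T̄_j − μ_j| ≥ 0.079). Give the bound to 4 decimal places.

Per-experiment Hoeffding bound: 2·exp(−2·365·0.079²) = 2·exp(−4.55593) = 0.021009.
Union bound over 19 events: 19·0.021009 = 0.39918.

0.3992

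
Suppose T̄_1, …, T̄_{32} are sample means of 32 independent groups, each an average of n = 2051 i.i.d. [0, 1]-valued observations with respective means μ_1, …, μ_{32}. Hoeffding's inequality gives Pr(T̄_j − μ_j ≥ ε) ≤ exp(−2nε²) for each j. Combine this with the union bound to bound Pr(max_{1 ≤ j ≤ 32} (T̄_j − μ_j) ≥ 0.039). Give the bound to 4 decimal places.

0.0624

Per-experiment Hoeffding bound: exp(−2·2051·0.039²) = exp(−6.23914) = 0.0019515.
Union bound over 32 events: 32·0.0019515 = 0.06245.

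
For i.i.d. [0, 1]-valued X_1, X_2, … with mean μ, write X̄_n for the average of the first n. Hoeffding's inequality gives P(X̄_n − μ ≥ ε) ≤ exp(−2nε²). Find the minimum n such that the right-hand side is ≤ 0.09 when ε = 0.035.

Require exp(−2nε²) ≤ 0.09, i.e. 2nε² ≥ ln(1/0.09) = 2.407946.
So n ≥ 2.407946 / (2·0.035²) = 982.835.
The smallest integer n is 983.

983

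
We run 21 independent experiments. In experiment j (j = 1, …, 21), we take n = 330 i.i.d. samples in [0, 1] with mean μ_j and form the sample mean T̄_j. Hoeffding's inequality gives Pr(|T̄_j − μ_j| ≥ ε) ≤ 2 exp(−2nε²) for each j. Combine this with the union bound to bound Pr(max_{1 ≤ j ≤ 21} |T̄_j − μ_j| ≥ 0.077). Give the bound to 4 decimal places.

Per-experiment Hoeffding bound: 2·exp(−2·330·0.077²) = 2·exp(−3.91314) = 0.039955.
Union bound over 21 events: 21·0.039955 = 0.83906.

0.8391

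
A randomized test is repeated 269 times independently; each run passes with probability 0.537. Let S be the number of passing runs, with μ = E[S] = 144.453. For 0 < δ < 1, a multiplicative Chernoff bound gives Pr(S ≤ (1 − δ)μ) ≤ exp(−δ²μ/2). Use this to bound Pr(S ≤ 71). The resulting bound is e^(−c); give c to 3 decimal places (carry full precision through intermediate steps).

Write 71 = (1 − δ)μ, so δ = 1 − 71/144.453 = 0.5084907…
Then the exponent is δ²μ/2 = (μ − 71)²/(2μ) = 18.675082.

18.675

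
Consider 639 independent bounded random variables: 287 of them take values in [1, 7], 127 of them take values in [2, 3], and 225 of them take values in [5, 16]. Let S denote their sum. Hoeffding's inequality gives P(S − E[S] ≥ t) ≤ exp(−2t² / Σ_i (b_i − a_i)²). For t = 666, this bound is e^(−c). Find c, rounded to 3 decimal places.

Σ(b_i − a_i)² = 287·6² + 127·1² + 225·11² = 37684.
c = 2t² / 37684 = 2·666² / 37684 = 23.5408.

23.541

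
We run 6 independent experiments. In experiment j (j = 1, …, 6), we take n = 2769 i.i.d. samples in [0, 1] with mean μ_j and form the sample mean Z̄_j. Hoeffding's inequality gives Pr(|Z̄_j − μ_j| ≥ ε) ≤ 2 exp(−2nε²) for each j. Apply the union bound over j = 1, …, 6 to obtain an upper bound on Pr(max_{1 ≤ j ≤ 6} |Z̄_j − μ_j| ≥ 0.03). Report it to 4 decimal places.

Per-experiment Hoeffding bound: 2·exp(−2·2769·0.03²) = 2·exp(−4.98420) = 0.013691.
Union bound over 6 events: 6·0.013691 = 0.08214.

0.0821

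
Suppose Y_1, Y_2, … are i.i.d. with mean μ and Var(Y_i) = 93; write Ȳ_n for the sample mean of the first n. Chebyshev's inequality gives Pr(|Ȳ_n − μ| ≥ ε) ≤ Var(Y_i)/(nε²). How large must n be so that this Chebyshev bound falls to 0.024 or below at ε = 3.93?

Require 93/(n·3.93²) ≤ 0.024, i.e. n ≥ 93/(0.024·3.93²) = 250.892.
The smallest integer n is 251.

251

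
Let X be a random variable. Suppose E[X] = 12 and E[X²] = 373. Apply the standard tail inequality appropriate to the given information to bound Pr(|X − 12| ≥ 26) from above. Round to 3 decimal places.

The first two moments determine the variance, so Chebyshev's inequality is the sharpest standard bound available.
Var(X) = E[X²] − (E[X])² = 373 − 144 = 229.
Chebyshev's inequality: Pr(|X − μ| ≥ t) ≤ Var(X)/t² = 229/676 = 0.3388.

0.339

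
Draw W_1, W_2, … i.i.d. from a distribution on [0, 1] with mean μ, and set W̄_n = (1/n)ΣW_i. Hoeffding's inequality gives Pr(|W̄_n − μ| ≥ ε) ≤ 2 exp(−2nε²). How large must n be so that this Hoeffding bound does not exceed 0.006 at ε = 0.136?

158

Require 2·exp(−2nε²) ≤ 0.006, i.e. 2nε² ≥ ln(2/0.006) = 5.809143.
So n ≥ 5.809143 / (2·0.136²) = 157.038.
The smallest integer n is 158.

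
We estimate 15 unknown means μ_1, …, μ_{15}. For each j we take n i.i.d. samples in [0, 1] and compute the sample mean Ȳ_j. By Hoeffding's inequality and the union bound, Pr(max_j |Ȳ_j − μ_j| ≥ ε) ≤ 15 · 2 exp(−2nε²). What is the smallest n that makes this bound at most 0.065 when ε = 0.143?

150

Need 2·15·exp(−2nε²) ≤ 0.065, i.e. exp(−2nε²) ≤ 0.065/30.
So 2nε² ≥ ln(30/0.065) = 6.134565.
Hence n ≥ 6.134565/(2·0.143²) = 149.997.
The smallest integer n is 150.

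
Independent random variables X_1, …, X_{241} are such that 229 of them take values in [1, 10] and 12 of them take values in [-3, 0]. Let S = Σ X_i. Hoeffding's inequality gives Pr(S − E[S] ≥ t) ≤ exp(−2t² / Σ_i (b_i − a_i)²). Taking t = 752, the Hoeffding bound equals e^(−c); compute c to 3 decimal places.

Σ(b_i − a_i)² = 229·9² + 12·3² = 18657.
c = 2t² / 18657 = 2·752² / 18657 = 60.6211.

60.621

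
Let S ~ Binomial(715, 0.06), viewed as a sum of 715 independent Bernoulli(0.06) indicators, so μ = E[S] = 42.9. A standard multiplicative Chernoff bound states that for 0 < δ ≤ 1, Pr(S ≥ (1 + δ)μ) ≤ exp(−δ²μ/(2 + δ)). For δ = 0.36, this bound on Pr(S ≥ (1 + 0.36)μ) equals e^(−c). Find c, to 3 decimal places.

c = δ²μ/(2 + δ) = 0.36²·42.9/(2 + 0.36) = 2.3559.

2.356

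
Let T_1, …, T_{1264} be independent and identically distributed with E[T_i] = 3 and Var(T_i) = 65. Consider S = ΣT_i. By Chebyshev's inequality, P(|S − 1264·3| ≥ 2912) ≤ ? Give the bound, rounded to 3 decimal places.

0.010

Var(S) = n·Var(T_i) = 1264·65 = 82160.
Chebyshev: P(|S − 1264·3| ≥ 2912) ≤ Var(S)/2912² = 82160/8479744 = 0.0097.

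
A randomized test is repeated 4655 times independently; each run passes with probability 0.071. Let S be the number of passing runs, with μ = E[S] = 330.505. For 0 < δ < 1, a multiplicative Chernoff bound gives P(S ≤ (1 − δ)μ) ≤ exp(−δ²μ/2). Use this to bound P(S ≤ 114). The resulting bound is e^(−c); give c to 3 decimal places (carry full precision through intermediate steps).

Write 114 = (1 − δ)μ, so δ = 1 − 114/330.505 = 0.6550733…
Then the exponent is δ²μ/2 = (μ − 114)²/(2μ) = 70.913322.

70.913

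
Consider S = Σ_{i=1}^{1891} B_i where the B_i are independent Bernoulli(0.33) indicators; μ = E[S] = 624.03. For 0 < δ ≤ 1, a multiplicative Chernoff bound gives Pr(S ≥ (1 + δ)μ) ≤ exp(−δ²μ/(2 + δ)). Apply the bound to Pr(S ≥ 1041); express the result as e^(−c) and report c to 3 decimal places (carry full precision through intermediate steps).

Write 1041 = (1 + δ)μ, so δ = 1041/624.03 − 1 = 0.668189…
Then the exponent is δ²μ/(2 + δ) = (1041 − μ)² / (μ·(2 + δ)) = 104.420930.

104.421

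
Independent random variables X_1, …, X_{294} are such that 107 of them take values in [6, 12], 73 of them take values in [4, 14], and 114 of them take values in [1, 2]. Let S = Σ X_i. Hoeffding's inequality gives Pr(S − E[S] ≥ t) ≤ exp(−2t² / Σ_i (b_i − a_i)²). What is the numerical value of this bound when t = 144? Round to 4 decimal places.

Σ(b_i − a_i)² = 107·6² + 73·10² + 114·1² = 11266.
Exponent = 2·144² / 11266 = 3.68116.
Bound = exp(−3.68116) = 0.02519.

0.0252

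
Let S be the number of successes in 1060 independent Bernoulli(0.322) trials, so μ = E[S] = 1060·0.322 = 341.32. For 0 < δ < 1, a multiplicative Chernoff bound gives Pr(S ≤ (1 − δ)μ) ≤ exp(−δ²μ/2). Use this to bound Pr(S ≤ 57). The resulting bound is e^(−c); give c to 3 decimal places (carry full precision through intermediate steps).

Write 57 = (1 − δ)μ, so δ = 1 − 57/341.32 = 0.8330013…
Then the exponent is δ²μ/2 = (μ − 57)²/(2μ) = 118.419463.

118.419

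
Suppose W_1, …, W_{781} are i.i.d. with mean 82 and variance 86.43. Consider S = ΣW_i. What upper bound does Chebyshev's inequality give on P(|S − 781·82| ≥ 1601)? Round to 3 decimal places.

0.026

Var(S) = n·Var(W_i) = 781·86.43 = 67501.83.
Chebyshev: P(|S − 781·82| ≥ 1601) ≤ Var(S)/1601² = 67501.83/2563201 = 0.0263.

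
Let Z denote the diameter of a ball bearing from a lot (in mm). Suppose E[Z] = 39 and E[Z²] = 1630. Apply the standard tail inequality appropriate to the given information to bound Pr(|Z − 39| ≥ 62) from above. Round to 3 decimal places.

0.028

The first two moments determine the variance, so Chebyshev's inequality is the sharpest standard bound available.
Var(Z) = E[Z²] − (E[Z])² = 1630 − 1521 = 109.
Chebyshev's inequality: Pr(|Z − μ| ≥ t) ≤ Var(Z)/t² = 109/3844 = 0.0284.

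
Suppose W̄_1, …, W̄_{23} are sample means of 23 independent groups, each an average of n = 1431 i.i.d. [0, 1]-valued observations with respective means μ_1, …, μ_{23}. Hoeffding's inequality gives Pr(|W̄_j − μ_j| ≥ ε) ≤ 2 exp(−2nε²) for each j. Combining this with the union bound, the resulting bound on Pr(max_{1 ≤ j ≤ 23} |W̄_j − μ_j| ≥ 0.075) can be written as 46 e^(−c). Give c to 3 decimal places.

16.099

Union bound over the 23 events: Pr(max_{1 ≤ j ≤ 23} |W̄_j − μ_j| ≥ 0.075) ≤ 23·2·exp(−2nε²) = 46 exp(−2·1431·0.075²).
So c = 2·1431·0.075² = 16.0987.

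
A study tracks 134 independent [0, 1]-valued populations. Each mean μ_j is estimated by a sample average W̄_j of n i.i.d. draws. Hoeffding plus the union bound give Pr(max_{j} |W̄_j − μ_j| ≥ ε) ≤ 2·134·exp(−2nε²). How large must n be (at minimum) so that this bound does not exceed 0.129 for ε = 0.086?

Need 2·134·exp(−2nε²) ≤ 0.129, i.e. exp(−2nε²) ≤ 0.129/268.
So 2nε² ≥ ln(268/0.129) = 7.638930.
Hence n ≥ 7.638930/(2·0.086²) = 516.423.
The smallest integer n is 517.

517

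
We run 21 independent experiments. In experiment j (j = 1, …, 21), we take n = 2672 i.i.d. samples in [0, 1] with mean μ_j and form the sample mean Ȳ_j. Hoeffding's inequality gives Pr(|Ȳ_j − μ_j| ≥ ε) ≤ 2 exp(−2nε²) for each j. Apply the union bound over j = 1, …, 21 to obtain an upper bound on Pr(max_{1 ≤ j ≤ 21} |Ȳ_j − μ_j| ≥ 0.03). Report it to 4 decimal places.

0.3423

Per-experiment Hoeffding bound: 2·exp(−2·2672·0.03²) = 2·exp(−4.80960) = 0.016302.
Union bound over 21 events: 21·0.016302 = 0.34235.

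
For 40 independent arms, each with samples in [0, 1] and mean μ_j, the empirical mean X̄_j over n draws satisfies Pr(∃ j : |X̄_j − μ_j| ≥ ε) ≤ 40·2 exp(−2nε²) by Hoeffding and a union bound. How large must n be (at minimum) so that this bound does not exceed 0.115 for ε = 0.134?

183

Need 2·40·exp(−2nε²) ≤ 0.115, i.e. exp(−2nε²) ≤ 0.115/80.
So 2nε² ≥ ln(80/0.115) = 6.544850.
Hence n ≥ 6.544850/(2·0.134²) = 182.247.
The smallest integer n is 183.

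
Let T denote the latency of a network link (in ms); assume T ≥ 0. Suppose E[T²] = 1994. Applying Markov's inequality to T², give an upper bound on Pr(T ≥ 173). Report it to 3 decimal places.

Since T ≥ 0, the event {T ≥ 173} is the same as {T² ≥ 29929}.
Markov's inequality applied to T² gives Pr(T² ≥ 29929) ≤ E[T²]/29929 = 1994/29929 = 0.0666.

0.067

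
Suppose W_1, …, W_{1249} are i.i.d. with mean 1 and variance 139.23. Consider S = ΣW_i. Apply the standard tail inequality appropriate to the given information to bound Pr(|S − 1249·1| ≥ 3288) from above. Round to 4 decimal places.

0.0161

With mean and variance of each term known, Chebyshev's inequality bounds the deviation of the sum (or sample mean).
Var(S) = n·Var(W_i) = 1249·139.23 = 173898.27.
Chebyshev: Pr(|S − 1249·1| ≥ 3288) ≤ Var(S)/3288² = 173898.27/10810944 = 0.0161.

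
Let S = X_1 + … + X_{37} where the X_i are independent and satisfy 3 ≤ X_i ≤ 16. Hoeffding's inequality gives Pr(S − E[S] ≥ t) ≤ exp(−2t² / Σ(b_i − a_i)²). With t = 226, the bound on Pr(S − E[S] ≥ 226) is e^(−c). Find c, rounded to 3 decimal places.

Σ(b_i − a_i)² = 37·(13)² = 6253.
c = 2t²/6253 = 2·226²/6253 = 16.3365.

16.336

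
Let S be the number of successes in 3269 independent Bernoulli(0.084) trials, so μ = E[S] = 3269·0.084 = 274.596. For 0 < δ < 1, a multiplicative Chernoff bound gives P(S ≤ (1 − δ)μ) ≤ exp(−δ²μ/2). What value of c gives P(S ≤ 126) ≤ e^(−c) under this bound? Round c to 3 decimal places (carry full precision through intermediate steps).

Write 126 = (1 − δ)μ, so δ = 1 − 126/274.596 = 0.5411441…
Then the exponent is δ²μ/2 = (μ − 126)²/(2μ) = 40.205923.

40.206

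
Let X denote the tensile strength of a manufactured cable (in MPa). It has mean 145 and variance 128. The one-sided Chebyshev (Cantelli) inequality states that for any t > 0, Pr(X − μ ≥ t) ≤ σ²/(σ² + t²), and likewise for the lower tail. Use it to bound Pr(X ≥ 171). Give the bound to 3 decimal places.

0.159

Here σ² = 128 and t = 26, so σ² + t² = 804.
Cantelli's bound: 128/804 = 0.1592.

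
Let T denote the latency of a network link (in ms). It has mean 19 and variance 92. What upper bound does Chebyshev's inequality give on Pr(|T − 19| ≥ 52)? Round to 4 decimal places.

Chebyshev: Pr(|T − μ| ≥ t) ≤ Var(T)/t².
Bound = 92 / 2704 = 0.0340.

0.0340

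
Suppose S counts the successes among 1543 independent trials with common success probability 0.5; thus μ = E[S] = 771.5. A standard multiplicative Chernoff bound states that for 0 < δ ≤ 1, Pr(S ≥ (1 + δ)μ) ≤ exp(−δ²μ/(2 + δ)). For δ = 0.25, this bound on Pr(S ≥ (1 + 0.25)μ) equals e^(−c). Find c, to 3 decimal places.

c = δ²μ/(2 + δ) = 0.25²·771.5/(2 + 0.25) = 21.4306.

21.431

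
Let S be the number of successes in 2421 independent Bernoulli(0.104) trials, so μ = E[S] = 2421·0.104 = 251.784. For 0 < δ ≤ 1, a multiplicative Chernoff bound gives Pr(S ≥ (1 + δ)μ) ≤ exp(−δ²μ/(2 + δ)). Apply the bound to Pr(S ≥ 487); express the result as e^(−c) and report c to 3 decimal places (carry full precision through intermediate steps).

Write 487 = (1 + δ)μ, so δ = 487/251.784 − 1 = 0.9341976…
Then the exponent is δ²μ/(2 + δ) = (487 − μ)² / (μ·(2 + δ)) = 74.888691.

74.889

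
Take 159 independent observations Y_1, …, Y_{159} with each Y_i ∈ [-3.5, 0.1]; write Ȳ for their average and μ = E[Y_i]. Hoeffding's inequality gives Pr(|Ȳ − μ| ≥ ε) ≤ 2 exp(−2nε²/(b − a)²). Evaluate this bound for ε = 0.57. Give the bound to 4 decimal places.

0.0007

Exponent: 2nε²/(b − a)² = 2·159·0.57² / 3.6² = 7.97208.
Bound = 2·exp(−7.97208) = 0.00069.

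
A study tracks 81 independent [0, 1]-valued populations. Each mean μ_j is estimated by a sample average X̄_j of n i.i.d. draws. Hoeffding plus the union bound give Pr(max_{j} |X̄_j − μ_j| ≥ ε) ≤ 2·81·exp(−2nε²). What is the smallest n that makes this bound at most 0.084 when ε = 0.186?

110

Need 2·81·exp(−2nε²) ≤ 0.084, i.e. exp(−2nε²) ≤ 0.084/162.
So 2nε² ≥ ln(162/0.084) = 7.564535.
Hence n ≥ 7.564535/(2·0.186²) = 109.327.
The smallest integer n is 110.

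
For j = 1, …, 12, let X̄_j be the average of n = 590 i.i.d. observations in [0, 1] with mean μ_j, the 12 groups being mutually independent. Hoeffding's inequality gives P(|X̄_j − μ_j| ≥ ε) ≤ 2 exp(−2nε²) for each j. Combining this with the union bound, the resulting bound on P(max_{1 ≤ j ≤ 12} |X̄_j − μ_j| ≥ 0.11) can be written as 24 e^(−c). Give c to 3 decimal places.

Union bound over the 12 events: P(max_{1 ≤ j ≤ 12} |X̄_j − μ_j| ≥ 0.11) ≤ 12·2·exp(−2nε²) = 24 exp(−2·590·0.11²).
So c = 2·590·0.11² = 14.2780.

14.278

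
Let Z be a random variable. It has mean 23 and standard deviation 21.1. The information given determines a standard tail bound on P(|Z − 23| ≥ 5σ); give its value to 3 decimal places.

0.040

Mean and variance are known, so Chebyshev's inequality applies.
Chebyshev: P(|Z − μ| ≥ t) ≤ Var(Z)/t².
Var(Z) = σ² = 21.1² = 445.21.
t = 5·21.1 = 105.5.
Bound = 445.21 / 11130.25 = 0.0400.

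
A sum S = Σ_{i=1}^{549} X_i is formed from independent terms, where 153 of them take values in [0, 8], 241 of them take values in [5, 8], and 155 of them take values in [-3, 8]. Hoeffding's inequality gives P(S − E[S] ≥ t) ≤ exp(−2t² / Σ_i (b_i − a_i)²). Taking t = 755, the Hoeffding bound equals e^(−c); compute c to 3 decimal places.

Σ(b_i − a_i)² = 153·8² + 241·3² + 155·11² = 30716.
c = 2t² / 30716 = 2·755² / 30716 = 37.1158.

37.116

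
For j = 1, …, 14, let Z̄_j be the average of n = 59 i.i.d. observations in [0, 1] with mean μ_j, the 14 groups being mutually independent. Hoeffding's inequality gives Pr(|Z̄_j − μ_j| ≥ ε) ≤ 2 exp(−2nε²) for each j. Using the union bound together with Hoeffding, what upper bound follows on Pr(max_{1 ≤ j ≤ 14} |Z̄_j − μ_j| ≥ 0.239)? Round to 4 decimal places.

Per-experiment Hoeffding bound: 2·exp(−2·59·0.239²) = 2·exp(−6.74028) = 0.0023646.
Union bound over 14 events: 14·0.0023646 = 0.03310.

0.0331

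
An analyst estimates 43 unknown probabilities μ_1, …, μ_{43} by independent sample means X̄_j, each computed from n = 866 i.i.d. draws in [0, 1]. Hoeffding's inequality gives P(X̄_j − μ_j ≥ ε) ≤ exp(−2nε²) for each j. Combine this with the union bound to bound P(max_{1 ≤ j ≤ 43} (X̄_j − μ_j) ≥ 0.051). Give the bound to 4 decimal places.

0.4753

Per-experiment Hoeffding bound: exp(−2·866·0.051²) = exp(−4.50493) = 0.011054.
Union bound over 43 events: 43·0.011054 = 0.47534.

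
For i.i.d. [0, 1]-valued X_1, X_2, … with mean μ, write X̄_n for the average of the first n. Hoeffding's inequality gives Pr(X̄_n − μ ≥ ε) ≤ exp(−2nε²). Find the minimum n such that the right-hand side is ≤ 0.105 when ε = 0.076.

Require exp(−2nε²) ≤ 0.105, i.e. 2nε² ≥ ln(1/0.105) = 2.253795.
So n ≥ 2.253795 / (2·0.076²) = 195.100.
The smallest integer n is 196.

196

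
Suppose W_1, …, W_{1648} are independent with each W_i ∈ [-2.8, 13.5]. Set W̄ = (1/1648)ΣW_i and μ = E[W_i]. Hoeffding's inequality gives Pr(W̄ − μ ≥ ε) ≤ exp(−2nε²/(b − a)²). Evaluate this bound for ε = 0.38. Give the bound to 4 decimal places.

Exponent: 2nε²/(b − a)² = 2·1648·0.38² / 16.3² = 1.79134.
Bound = exp(−1.79134) = 0.16674.

0.1667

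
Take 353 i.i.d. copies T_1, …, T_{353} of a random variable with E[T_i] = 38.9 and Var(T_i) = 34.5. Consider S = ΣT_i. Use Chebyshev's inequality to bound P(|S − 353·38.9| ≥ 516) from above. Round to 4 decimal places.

Var(S) = n·Var(T_i) = 353·34.5 = 12178.5.
Chebyshev: P(|S − 353·38.9| ≥ 516) ≤ Var(S)/516² = 12178.5/266256 = 0.0457.

0.0457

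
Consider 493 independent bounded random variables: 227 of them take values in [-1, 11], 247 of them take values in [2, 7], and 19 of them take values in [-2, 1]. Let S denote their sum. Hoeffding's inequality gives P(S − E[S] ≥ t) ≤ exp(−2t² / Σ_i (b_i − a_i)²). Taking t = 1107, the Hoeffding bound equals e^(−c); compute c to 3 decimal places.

62.789

Σ(b_i − a_i)² = 227·12² + 247·5² + 19·3² = 39034.
c = 2t² / 39034 = 2·1107² / 39034 = 62.7888.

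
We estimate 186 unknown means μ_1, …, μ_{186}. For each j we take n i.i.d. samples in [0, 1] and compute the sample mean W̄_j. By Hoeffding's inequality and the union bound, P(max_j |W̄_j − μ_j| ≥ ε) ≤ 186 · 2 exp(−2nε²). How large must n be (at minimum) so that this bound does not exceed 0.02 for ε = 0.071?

Need 2·186·exp(−2nε²) ≤ 0.02, i.e. exp(−2nε²) ≤ 0.02/372.
So 2nε² ≥ ln(372/0.02) = 9.830917.
Hence n ≥ 9.830917/(2·0.071²) = 975.096.
The smallest integer n is 976.

976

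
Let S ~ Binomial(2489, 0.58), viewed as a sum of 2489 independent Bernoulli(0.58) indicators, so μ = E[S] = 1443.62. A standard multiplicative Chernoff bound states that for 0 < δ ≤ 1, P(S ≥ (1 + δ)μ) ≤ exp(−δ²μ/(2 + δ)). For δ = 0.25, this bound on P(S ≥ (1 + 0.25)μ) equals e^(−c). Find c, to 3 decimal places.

40.101

c = δ²μ/(2 + δ) = 0.25²·1443.62/(2 + 0.25) = 40.1006.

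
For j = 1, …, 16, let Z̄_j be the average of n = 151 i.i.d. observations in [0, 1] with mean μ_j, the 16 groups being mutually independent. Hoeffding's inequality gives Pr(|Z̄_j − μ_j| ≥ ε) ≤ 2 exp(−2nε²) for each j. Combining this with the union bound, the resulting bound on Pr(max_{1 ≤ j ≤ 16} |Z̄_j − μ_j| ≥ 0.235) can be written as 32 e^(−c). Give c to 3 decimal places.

Union bound over the 16 events: Pr(max_{1 ≤ j ≤ 16} |Z̄_j − μ_j| ≥ 0.235) ≤ 16·2·exp(−2nε²) = 32 exp(−2·151·0.235²).
So c = 2·151·0.235² = 16.6779.

16.678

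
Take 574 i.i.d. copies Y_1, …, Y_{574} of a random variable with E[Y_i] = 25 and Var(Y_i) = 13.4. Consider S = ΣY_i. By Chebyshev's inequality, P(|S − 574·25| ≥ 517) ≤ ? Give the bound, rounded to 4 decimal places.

0.0288

Var(S) = n·Var(Y_i) = 574·13.4 = 7691.6.
Chebyshev: P(|S − 574·25| ≥ 517) ≤ Var(S)/517² = 7691.6/267289 = 0.0288.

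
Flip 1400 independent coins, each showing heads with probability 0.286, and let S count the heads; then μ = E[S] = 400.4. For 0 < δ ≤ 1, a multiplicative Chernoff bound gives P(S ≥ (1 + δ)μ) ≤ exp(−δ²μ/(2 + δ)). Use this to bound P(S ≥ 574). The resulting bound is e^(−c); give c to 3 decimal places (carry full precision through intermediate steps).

30.929

Write 574 = (1 + δ)μ, so δ = 574/400.4 − 1 = 0.4335664…
Then the exponent is δ²μ/(2 + δ) = (574 − μ)² / (μ·(2 + δ)) = 30.928736.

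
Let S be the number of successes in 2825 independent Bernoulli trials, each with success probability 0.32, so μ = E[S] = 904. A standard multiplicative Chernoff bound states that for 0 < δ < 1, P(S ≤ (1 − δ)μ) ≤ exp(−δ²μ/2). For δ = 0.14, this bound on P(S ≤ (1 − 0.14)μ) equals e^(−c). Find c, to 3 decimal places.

c = δ²μ/2 = 0.14²·904/2 = 8.8592.

8.859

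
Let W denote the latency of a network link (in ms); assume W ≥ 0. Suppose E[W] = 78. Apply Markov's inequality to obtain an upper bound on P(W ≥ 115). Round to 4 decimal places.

Markov's inequality: for a non-negative random variable, P(W ≥ a) ≤ E[W]/a.
Here E[W] = 78 and a = 115, so the bound is 78/115 = 0.6783.

0.6783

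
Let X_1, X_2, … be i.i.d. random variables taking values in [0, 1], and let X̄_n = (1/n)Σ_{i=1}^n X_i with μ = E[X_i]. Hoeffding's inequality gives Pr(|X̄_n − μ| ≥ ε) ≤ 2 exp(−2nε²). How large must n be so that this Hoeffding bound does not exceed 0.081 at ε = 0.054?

550

Require 2·exp(−2nε²) ≤ 0.081, i.e. 2nε² ≥ ln(2/0.081) = 3.206453.
So n ≥ 3.206453 / (2·0.054²) = 549.803.
The smallest integer n is 550.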